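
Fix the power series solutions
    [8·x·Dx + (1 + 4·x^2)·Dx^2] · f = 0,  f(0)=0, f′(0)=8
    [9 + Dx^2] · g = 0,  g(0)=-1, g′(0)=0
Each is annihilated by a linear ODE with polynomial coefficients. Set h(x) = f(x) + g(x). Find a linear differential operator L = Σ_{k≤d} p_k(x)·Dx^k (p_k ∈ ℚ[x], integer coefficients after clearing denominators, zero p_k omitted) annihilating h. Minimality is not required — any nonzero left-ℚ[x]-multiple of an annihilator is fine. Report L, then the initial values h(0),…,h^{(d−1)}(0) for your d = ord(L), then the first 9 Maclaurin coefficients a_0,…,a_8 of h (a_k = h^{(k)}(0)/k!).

L = (-2808·x + 19008·x^3 + 10368·x^5)·Dx + (9 + 1548·x^2 + 7344·x^4 + 5184·x^6)·Dx^2 + (-312·x + 2112·x^3 + 1152·x^5)·Dx^3 + (1 + 172·x^2 + 816·x^4 + 576·x^6)·Dx^4  (order 4).
h: a_k = -1, 8, 9/2, -32/3, -27/8, 128/5, 81/80, -512/7, -729/4480, …
ICs: h(0) = -1, h′(0) = 8, h′′(0) = 9, h′′′(0) = -64.

f: a_k = 0, 8, 0, -32/3, 0, 128/5, 0, -512/7, 0, …
g: a_k = -1, 0, 9/2, 0, -27/8, 0, 81/80, 0, -729/4480, …
f+g: L₀ = lclm(L_f,L_g), ord ≤ 2+2.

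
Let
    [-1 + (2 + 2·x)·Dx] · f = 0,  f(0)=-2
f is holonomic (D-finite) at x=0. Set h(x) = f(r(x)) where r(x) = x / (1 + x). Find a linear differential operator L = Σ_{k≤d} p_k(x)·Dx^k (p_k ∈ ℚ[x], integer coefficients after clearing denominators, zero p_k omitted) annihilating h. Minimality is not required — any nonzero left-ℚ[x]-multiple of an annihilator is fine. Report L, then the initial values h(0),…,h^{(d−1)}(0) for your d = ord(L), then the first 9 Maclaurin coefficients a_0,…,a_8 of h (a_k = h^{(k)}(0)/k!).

f: a_k = -2, -1, 1/4, -1/8, 5/64, -7/128, 21/512, -33/1024, 429/16384, …
Change of var in L_f (x↦r) gives L₀.
L = -1 + (2 + 6·x + 4·x^2)·Dx  (order 1).
h: a_k = -2, -1, 5/4, -13/8, 141/64, -399/128, 2353/512, -7205/1024, 182461/16384, …
ICs: h(0) = -2.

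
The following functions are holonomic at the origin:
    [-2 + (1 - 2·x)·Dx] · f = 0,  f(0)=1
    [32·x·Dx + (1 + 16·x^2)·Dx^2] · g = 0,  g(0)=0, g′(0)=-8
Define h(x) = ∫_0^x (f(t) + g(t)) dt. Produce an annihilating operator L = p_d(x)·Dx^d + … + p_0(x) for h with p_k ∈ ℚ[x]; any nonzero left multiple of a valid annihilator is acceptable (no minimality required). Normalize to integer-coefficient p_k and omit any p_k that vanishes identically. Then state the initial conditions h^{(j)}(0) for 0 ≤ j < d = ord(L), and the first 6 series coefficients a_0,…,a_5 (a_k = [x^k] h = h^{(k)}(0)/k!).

L = (-32 + 256·x + 1536·x^2)·Dx^2 + (14 - 32·x - 160·x^2 + 1536·x^3)·Dx^3 + (-1 - 6·x - 96·x^3 + 256·x^4)·Dx^4  (order 4).
h: a_k = 0, 1, -3, 4/3, 38/3, 16/5, …
ICs: h(0) = 0, h′(0) = 1, h′′(0) = -6, h′′′(0) = 8.

f: a_k = 1, 2, 4, 8, 16, 32, …
g: a_k = 0, -8, 0, 128/3, 0, -2048/5, …
Weyl lclm of L_f,L_g ⇒ L₀ (ord ≤ 3).
Integrate: L := L₀·Dx.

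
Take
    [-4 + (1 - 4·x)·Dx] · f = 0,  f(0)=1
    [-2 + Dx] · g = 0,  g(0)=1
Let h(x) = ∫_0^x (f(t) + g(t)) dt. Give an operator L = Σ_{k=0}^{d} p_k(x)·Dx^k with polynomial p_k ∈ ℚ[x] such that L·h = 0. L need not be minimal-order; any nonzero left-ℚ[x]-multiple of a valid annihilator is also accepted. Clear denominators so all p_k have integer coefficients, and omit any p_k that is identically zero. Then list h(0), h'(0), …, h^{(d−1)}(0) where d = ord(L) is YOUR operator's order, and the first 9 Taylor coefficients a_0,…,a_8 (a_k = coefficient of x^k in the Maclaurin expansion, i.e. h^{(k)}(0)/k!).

f: a_k = 1, 4, 16, 64, 256, 1024, 4096, 16384, 65536, …
g: a_k = 1, 2, 2, 4/3, 2/3, 4/15, 4/45, 8/315, 2/315, …
Sum ⇒ L₀ = lclm(L_f,L_g) in ℚ(x)⟨Dx⟩.
h=∫h₀ ⇒ L = L₀·Dx.
L = (-24 - 32·x)·Dx + (14 + 16·x - 32·x^2)·Dx^2 + (-1 + 16·x^2)·Dx^3  (order 3).
h: a_k = 0, 2, 3, 6, 49/3, 154/3, 7682/45, 26332/45, 645121/315, …
ICs: h(0) = 0, h′(0) = 2, h′′(0) = 6.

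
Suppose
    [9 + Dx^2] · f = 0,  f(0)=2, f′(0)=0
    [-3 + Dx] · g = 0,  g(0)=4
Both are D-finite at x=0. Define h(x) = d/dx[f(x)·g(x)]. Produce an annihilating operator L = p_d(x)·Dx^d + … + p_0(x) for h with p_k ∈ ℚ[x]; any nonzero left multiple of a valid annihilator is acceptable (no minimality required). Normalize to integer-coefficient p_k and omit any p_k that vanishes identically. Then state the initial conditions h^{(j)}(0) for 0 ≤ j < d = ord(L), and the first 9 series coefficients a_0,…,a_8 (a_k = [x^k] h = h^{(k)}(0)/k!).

L = 18 - 6·Dx + Dx^2  (order 2).
h: a_k = 24, 0, -216, -432, -324, 0, 972/5, 5832/35, 2187/35, …
ICs: h(0) = 24, h′(0) = 0.

f: a_k = 2, 0, -9, 0, 27/4, 0, -81/40, 0, 729/2240, …
g: a_k = 4, 12, 18, 18, 27/2, 81/10, 81/20, 243/140, 729/1120, …
Sym-product of L_f,L_g gives L₀ (≤ ord 2).
Differentiate: ansatz ord ≤ ord L₀ ⇒ L.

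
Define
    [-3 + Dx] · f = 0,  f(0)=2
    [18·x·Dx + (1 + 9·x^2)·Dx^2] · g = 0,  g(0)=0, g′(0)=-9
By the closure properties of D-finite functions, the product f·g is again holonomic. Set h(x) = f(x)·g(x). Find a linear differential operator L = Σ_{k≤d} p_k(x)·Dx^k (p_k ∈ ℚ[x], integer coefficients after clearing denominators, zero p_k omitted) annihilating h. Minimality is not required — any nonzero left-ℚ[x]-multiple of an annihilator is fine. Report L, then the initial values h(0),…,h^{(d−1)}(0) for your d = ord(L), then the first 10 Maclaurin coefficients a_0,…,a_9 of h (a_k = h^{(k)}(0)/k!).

L = (9 - 54·x + 81·x^2) + (-6 + 18·x - 54·x^2)·Dx + (1 + 9·x^2)·Dx^2  (order 2).
h: a_k = 0, -18, -54, -27, 81, -2187/20, -2673/4, 203391/280, 247131/56, -2517237/448, …
ICs: h(0) = 0, h′(0) = -18.

f: a_k = 2, 6, 9, 9, 27/4, 81/20, 81/40, 243/280, 729/2240, 243/2240, …
g: a_k = 0, -9, 0, 27, 0, -729/5, 0, 6561/7, 0, -6561, …
h₀=f·g: eliminate ⇒ L₀, order ≤ 1·2.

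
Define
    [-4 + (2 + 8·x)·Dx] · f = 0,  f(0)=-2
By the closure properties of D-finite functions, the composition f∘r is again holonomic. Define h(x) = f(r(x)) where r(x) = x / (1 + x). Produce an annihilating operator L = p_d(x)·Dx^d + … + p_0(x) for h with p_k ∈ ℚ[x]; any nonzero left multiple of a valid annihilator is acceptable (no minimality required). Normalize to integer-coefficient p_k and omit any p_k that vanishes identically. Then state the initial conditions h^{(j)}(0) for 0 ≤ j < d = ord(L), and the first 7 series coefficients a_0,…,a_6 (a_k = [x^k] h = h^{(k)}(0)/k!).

f: a_k = -2, -4, 4, -8, 20, -56, 168, …
h₀=f(r): pull back L_f along r ⇒ L₀.
L = -2 + (1 + 6·x + 5·x^2)·Dx  (order 1).
h: a_k = -2, -4, 8, -20, 60, -204, 752, …
ICs: h(0) = -2.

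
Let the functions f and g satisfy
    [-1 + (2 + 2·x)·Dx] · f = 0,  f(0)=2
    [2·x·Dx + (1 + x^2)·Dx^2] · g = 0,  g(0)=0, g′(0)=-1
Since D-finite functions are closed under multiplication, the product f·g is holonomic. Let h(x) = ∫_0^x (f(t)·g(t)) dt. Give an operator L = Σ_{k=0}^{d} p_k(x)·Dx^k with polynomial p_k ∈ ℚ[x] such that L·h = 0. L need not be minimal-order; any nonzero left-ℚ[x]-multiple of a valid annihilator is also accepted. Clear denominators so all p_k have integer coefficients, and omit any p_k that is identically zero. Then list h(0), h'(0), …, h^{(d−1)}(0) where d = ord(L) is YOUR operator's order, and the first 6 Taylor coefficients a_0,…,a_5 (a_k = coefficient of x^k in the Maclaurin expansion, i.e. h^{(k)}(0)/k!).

L = (3 - 4·x - x^2)·Dx + (-4 + 4·x + 12·x^2 + 4·x^3)·Dx^2 + (4 + 8·x + 8·x^2 + 8·x^3 + 4·x^4)·Dx^3  (order 3).
h: a_k = 0, 0, -1, -1/3, 11/48, 1/24, …
ICs: h(0) = 0, h′(0) = 0, h′′(0) = -2.

f: a_k = 2, 1, -1/4, 1/8, -5/64, 7/128, …
g: a_k = 0, -1, 0, 1/3, 0, -1/5, …
f·g: L₀ = L_f ⊗_s L_g, ord ≤ 1·2.
Integrate: L := L₀·Dx.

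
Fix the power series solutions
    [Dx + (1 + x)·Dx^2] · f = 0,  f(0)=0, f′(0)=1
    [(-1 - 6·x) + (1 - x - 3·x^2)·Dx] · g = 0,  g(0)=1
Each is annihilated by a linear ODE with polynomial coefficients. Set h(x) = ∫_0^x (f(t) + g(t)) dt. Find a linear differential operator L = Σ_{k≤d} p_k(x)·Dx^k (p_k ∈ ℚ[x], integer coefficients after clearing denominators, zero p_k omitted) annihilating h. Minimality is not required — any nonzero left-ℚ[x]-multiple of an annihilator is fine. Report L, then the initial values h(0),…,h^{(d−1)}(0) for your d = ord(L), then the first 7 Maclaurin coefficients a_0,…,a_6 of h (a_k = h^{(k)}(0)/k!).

L = (-58 - 350·x - 636·x^2 - 756·x^3 - 324·x^4)·Dx^2 + (-40 - 364·x - 976·x^2 - 1632·x^3 - 1530·x^4 - 540·x^5)·Dx^3 + (9 + 31·x + 27·x^2 - 115·x^3 - 345·x^4 - 333·x^5 - 108·x^6)·Dx^4  (order 4).
h: a_k = 0, 1, 1, 7/6, 11/6, 15/4, 67/10, …
ICs: h(0) = 0, h′(0) = 1, h′′(0) = 2, h′′′(0) = 7.

f: a_k = 0, 1, -1/2, 1/3, -1/4, 1/5, -1/6, …
g: a_k = 1, 1, 4, 7, 19, 40, 97, …
f+g: L₀ = lclm(L_f,L_g), ord ≤ 2+1.
Integrate: L := L₀·Dx.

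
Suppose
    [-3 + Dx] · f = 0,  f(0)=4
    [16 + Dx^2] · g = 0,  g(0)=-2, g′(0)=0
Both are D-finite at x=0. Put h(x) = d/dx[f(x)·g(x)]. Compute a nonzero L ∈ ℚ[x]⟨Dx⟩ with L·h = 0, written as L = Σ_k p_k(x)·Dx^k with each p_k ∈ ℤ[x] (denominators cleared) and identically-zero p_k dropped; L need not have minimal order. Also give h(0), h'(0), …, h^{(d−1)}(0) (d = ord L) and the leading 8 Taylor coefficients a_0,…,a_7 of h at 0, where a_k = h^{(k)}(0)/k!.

L = 25 - 6·Dx + Dx^2  (order 2).
h: a_k = -24, 56, 468, 2108/3, 79, -11753/15, -25481/30, -164833/630, …
ICs: h(0) = -24, h′(0) = 56.

f: a_k = 4, 12, 18, 18, 27/2, 81/10, 81/20, 243/140, …
g: a_k = -2, 0, 16, 0, -64/3, 0, 512/45, 0, …
Product ⇒ symmetric product L₀, ord ≤ 2.
h₀' ⇒ L via d/dx closure of L₀.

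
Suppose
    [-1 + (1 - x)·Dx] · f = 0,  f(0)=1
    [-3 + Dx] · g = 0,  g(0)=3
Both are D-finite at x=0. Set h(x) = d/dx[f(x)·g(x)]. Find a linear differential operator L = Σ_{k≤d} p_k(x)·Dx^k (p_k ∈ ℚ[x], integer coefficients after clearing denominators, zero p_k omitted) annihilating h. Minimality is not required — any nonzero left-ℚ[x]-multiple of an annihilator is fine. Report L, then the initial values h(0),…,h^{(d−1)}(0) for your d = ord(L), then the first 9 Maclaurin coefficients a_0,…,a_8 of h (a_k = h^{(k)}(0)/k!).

L = (17 - 24·x + 9·x^2) + (-4 + 7·x - 3·x^2)·Dx  (order 1).
h: a_k = 12, 51, 117, 393/2, 276, 13977/40, 16671/40, 268923/560, 606717/1120, …
ICs: h(0) = 12.

f: a_k = 1, 1, 1, 1, 1, 1, 1, 1, 1, …
g: a_k = 3, 9, 27/2, 27/2, 81/8, 243/40, 243/80, 729/560, 2187/4480, …
Sym-product of L_f,L_g gives L₀ (≤ ord 1).
Derive L from L₀ (diff closure).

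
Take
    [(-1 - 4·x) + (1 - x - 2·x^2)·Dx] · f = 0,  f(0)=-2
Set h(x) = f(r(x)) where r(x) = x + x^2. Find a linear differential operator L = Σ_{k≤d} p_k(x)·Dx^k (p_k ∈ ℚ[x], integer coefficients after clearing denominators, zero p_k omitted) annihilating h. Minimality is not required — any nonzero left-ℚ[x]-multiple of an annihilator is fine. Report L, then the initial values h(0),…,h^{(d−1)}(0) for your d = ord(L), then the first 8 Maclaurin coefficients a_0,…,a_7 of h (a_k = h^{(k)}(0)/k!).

f: a_k = -2, -2, -6, -10, -22, -42, -86, -170, …
f∘r: x↦r, Dx↦Dx/r' in L_f ⇒ L₀.
L = (1 + 6·x + 12·x^2 + 8·x^3) + (-1 + x + 3·x^2 + 4·x^3 + 2·x^4)·Dx  (order 1).
h: a_k = -2, -2, -8, -22, -58, -160, -438, -1194, …
ICs: h(0) = -2.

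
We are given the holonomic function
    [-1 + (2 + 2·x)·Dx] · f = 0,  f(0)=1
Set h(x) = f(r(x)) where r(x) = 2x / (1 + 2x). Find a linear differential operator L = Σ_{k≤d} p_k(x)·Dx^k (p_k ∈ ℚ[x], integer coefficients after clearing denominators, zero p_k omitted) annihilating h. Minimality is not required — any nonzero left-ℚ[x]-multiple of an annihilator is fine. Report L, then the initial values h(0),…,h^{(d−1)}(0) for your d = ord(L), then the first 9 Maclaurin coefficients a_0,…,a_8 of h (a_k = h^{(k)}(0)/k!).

f: a_k = 1, 1/2, -1/8, 1/16, -5/128, 7/256, -21/1024, 33/2048, -429/32768, …
Substitute x→r, Dx→(1/r')Dx; clear ⇒ L₀.
L = -1 + (1 + 6·x + 8·x^2)·Dx  (order 1).
h: a_k = 1, 1, -5/2, 13/2, -141/8, 399/8, -2353/16, 7205/16, -182461/128, …
ICs: h(0) = 1.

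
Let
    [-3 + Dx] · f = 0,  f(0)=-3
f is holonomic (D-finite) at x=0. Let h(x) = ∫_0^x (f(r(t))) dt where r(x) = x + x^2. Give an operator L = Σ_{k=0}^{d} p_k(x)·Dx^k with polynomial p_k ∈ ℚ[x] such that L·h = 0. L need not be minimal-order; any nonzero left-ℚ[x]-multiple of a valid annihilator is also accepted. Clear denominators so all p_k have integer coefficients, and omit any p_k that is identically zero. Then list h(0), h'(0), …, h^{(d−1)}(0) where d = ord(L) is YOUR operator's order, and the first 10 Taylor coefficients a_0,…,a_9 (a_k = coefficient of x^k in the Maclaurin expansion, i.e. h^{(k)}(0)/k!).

L = (-3 - 6·x)·Dx + Dx^2  (order 2).
h: a_k = 0, -3, -9/2, -15/2, -81/8, -513/40, -1161/80, -8613/560, -13527/896, -62739/4480, …
ICs: h(0) = 0, h′(0) = -3.

f: a_k = -3, -9, -27/2, -27/2, -81/8, -243/40, -243/80, -729/560, -2187/4480, -729/4480, …
L₀ from L_f via x↦r, Dx↦r'^{-1}Dx.
h=∫₀ˣh₀: take L = L₀·Dx.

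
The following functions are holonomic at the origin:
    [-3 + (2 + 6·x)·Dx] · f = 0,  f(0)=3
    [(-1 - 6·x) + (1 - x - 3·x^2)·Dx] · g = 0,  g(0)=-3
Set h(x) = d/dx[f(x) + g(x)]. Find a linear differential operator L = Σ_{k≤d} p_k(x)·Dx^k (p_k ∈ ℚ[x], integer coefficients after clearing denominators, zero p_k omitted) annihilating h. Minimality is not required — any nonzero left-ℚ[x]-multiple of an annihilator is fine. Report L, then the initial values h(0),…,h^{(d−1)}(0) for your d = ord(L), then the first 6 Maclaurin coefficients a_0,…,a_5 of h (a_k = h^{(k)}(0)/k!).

L = (-468 - 2754·x - 7452·x^2 - 6804·x^3 - 7290·x^4) + (-141 - 2052·x - 10179·x^2 - 21384·x^3 - 26001·x^4 - 21870·x^5)·Dx + (38 + 274·x + 546·x^2 - 234·x^3 - 2970·x^4 - 6642·x^5 - 4860·x^6)·Dx^2  (order 2).
h: a_k = 3/2, -123/4, -765/16, -8511/32, -128085/256, -1031733/512, …
ICs: h(0) = 3/2, h′(0) = -123/4.

f: a_k = 3, 9/2, -27/8, 81/16, -1215/128, 5103/256, …
g: a_k = -3, -3, -12, -21, -57, -120, …
L₀ := lclm(L_f,L_g); ord L₀ ≤ 1+1.
Derive L from L₀ (diff closure).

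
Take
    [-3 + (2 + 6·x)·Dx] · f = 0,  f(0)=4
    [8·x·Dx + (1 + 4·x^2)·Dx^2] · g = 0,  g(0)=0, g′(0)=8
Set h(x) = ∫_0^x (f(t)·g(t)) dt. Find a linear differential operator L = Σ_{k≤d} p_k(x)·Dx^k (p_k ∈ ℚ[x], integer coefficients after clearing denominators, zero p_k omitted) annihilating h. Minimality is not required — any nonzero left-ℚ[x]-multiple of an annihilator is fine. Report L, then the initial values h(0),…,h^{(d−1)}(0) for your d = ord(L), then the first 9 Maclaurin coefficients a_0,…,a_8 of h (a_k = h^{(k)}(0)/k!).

f: a_k = 4, 6, -9/2, 27/4, -405/32, 1701/64, -15309/256, 72171/512, -2814669/8192, …
g: a_k = 0, 8, 0, -32/3, 0, 128/5, 0, -512/7, 0, …
h₀=f·g: eliminate ⇒ L₀, order ≤ 1·2.
Integrate: L := L₀·Dx.
L = (27 - 48·x - 36·x^2)·Dx + (-12 - 4·x + 144·x^2 + 144·x^3)·Dx^2 + (4 + 24·x + 52·x^2 + 96·x^3 + 144·x^4)·Dx^3  (order 3).
h: a_k = 0, 0, 16, 16, -59/3, -2, 983/120, 11769/280, -841319/8960, …
ICs: h(0) = 0, h′(0) = 0, h′′(0) = 32.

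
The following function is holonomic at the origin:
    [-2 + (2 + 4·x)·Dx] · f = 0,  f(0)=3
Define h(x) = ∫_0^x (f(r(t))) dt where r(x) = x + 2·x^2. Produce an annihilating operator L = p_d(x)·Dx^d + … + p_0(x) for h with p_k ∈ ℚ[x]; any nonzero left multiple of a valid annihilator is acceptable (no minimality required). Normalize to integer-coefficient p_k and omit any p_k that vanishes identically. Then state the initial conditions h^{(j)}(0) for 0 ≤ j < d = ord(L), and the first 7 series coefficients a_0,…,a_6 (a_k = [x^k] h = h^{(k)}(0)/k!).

f: a_k = 3, 3, -3/2, 3/2, -15/8, 21/8, -63/16, …
f∘r: x↦r, Dx↦Dx/r' in L_f ⇒ L₀.
h=∫₀ˣh₀: take L = L₀·Dx.
L = (-1 - 4·x)·Dx + (1 + 2·x + 4·x^2)·Dx^2  (order 2).
h: a_k = 0, 3, 3/2, 3/2, -9/8, 9/40, 15/16, …
ICs: h(0) = 0, h′(0) = 3.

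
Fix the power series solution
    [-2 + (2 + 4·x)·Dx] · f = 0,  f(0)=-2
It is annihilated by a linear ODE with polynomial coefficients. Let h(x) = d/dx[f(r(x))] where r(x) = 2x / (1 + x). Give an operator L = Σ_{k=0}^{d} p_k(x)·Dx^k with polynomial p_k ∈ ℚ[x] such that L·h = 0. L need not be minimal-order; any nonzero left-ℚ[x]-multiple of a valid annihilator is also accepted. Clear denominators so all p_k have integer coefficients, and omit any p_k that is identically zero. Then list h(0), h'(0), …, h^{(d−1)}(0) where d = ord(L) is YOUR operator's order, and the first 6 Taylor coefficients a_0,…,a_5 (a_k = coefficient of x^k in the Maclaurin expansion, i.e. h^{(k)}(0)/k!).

L = (-4 - 10·x) + (-1 - 6·x - 5·x^2)·Dx  (order 1).
h: a_k = -4, 16, -60, 240, -1020, 4512, …
ICs: h(0) = -4.

f: a_k = -2, -2, 1, -1, 5/4, -7/4, …
L₀ from L_f via x↦r, Dx↦r'^{-1}Dx.
h=h₀': d/dx-closure on L₀ ⇒ L.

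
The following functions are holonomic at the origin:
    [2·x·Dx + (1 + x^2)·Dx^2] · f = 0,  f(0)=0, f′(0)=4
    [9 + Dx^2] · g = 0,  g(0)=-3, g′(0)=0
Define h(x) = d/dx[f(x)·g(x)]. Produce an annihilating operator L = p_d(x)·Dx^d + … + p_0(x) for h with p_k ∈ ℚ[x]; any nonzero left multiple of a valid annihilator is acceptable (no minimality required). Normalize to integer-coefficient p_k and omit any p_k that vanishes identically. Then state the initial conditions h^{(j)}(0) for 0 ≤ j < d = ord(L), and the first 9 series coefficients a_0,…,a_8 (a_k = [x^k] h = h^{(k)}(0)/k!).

f: a_k = 0, 4, 0, -4/3, 0, 4/5, 0, -4/7, 0, …
g: a_k = -3, 0, 27/2, 0, -81/8, 0, 243/80, 0, -2187/4480, …
Sym-product of L_f,L_g gives L₀ (≤ ord 4).
Derive L from L₀ (diff closure).
L = (20358 + 86886·x^2 + 157437·x^4 + 155520·x^6 + 96228·x^8 + 36450·x^10 + 6561·x^12) + (6372·x + 25596·x^3 + 39960·x^5 + 32400·x^7 + 14580·x^9 + 2916·x^11)·Dx + (3432 + 15828·x^2 + 31110·x^4 + 33588·x^6 + 22032·x^8 + 8424·x^10 + 1458·x^12)·Dx^2 + (708·x + 2844·x^3 + 4440·x^5 + 3600·x^7 + 1620·x^9 + 324·x^11)·Dx^3 + (130 + 686·x^2 + 1513·x^4 + 1812·x^6 + 1260·x^8 + 486·x^10 + 81·x^12)·Dx^4  (order 4).
h: a_k = -12, 0, 174, 0, -609/2, 0, 5343/20, 0, -46671/224, …
ICs: h(0) = -12, h′(0) = 0, h′′(0) = 348, h′′′(0) = 0.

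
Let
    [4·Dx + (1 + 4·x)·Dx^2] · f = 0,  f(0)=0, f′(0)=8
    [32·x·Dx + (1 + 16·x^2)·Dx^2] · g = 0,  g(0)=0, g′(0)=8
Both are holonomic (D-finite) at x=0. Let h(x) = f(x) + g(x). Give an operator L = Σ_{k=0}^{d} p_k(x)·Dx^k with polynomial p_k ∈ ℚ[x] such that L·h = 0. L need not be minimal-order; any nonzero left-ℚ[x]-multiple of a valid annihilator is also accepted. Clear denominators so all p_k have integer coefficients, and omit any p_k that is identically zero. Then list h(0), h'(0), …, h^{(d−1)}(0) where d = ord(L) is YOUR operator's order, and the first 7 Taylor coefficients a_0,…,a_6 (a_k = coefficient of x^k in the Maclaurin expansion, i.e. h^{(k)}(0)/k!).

L = (-32 - 384·x + 1536·x^2 + 2048·x^3)·Dx + (-16 - 64·x + 3072·x^3 + 4096·x^4)·Dx^2 + (-1 + 4·x + 32·x^2 + 128·x^3 + 768·x^4 + 1024·x^5)·Dx^3  (order 3).
h: a_k = 0, 16, -16, 0, -128, 4096/5, -4096/3, …
ICs: h(0) = 0, h′(0) = 16, h′′(0) = -32.

f: a_k = 0, 8, -16, 128/3, -128, 2048/5, -4096/3, …
g: a_k = 0, 8, 0, -128/3, 0, 2048/5, 0, …
Sum ⇒ L₀ = lclm(L_f,L_g) in ℚ(x)⟨Dx⟩.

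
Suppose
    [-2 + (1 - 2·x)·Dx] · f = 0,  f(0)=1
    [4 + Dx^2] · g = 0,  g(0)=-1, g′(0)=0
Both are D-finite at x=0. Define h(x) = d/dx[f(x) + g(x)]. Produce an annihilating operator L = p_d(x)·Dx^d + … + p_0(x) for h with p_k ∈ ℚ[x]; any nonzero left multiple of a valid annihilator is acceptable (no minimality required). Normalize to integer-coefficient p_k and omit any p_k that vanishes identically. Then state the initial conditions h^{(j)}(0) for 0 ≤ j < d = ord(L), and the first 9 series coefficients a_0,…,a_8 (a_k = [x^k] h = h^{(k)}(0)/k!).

L = (208 - 64·x + 64·x^2) + (-28 + 72·x - 48·x^2 + 32·x^3)·Dx + (52 - 16·x + 16·x^2)·Dx^2 + (-7 + 18·x - 12·x^2 + 8·x^3)·Dx^3  (order 3).
h: a_k = 2, 12, 24, 184/3, 160, 5768/15, 896, 645104/315, 4608, …
ICs: h(0) = 2, h′(0) = 12, h′′(0) = 48.

f: a_k = 1, 2, 4, 8, 16, 32, 64, 128, 256, …
g: a_k = -1, 0, 2, 0, -2/3, 0, 4/45, 0, -2/315, …
Sum ⇒ L₀ = lclm(L_f,L_g) in ℚ(x)⟨Dx⟩.
h₀' ⇒ L via d/dx closure of L₀.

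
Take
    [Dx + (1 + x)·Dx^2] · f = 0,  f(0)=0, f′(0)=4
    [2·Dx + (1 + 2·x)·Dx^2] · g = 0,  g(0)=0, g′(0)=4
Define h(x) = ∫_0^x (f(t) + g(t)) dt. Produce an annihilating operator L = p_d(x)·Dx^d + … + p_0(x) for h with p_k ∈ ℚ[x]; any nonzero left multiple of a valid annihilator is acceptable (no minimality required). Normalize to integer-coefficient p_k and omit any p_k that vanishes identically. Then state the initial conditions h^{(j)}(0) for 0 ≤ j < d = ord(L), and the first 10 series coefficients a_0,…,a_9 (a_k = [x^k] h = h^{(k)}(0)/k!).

f: a_k = 0, 4, -2, 4/3, -1, 4/5, -2/3, 4/7, -1/2, 4/9, …
g: a_k = 0, 4, -4, 16/3, -8, 64/5, -64/3, 256/7, -64, 1024/9, …
f+g: L₀ = lclm(L_f,L_g), ord ≤ 2+2.
∫: right-multiply L₀ by Dx.
L = 4·Dx^2 + (6 + 8·x)·Dx^3 + (1 + 3·x + 2·x^2)·Dx^4  (order 4).
h: a_k = 0, 0, 4, -2, 5/3, -9/5, 34/15, -22/7, 65/14, -43/6, …
ICs: h(0) = 0, h′(0) = 0, h′′(0) = 8, h′′′(0) = -12.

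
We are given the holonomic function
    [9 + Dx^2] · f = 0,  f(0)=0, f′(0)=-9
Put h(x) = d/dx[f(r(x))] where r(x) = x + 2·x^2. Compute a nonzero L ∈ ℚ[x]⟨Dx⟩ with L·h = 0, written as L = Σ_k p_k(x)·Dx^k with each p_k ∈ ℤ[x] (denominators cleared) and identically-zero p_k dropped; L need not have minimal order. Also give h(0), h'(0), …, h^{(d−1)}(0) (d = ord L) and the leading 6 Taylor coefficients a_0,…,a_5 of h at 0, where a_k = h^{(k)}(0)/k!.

L = (57 + 144·x + 864·x^2 + 2304·x^3 + 2304·x^4) + (-12 - 48·x)·Dx + (1 + 8·x + 16·x^2)·Dx^2  (order 2).
h: a_k = -9, -36, 81/2, 324, 6237/8, 567/2, …
ICs: h(0) = -9, h′(0) = -36.

f: a_k = 0, -9, 0, 27/2, 0, -243/40, …
h₀=f(r): pull back L_f along r ⇒ L₀.
Differentiate: ansatz ord ≤ ord L₀ ⇒ L.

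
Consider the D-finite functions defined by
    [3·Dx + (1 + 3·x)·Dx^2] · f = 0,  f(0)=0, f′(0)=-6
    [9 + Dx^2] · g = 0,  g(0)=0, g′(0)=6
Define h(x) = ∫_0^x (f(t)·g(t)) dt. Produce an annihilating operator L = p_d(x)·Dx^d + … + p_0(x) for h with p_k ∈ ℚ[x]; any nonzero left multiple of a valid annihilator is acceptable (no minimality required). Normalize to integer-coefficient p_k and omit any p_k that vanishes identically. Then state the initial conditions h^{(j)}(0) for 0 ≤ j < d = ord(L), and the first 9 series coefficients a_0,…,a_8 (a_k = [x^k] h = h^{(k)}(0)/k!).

L = (-81 + 486·x + 4617·x^2 + 11664·x^3 + 8748·x^4)·Dx + (36 + 540·x + 1944·x^2 + 1944·x^3)·Dx^2 + (180·x + 1134·x^2 + 2592·x^3 + 1944·x^4)·Dx^3 + (4 + 60·x + 216·x^2 + 216·x^3)·Dx^4 + (1 + 14·x + 69·x^2 + 144·x^3 + 108·x^4)·Dx^5  (order 5).
h: a_k = 0, 0, 0, -12, 27/2, -54/5, 27, -891/14, 22599/160, …
ICs: h(0) = 0, h′(0) = 0, h′′(0) = 0, h′′′(0) = -72, h′′′′(0) = 324.

f: a_k = 0, -6, 9, -18, 81/2, -486/5, 243, -4374/7, 6561/4, …
g: a_k = 0, 6, 0, -9, 0, 81/20, 0, -243/280, 0, …
Product ⇒ symmetric product L₀, ord ≤ 4.
Integrate: L := L₀·Dx.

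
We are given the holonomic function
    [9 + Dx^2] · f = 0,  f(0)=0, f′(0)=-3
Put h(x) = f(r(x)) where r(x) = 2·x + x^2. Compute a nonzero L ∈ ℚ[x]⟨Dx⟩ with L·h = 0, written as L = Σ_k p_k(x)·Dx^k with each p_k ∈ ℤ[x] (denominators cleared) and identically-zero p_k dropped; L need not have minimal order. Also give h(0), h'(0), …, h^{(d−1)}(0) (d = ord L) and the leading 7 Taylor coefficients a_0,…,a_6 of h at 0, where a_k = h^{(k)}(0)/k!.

f: a_k = 0, -3, 0, 9/2, 0, -81/40, 0, …
f∘r: x↦r, Dx↦Dx/r' in L_f ⇒ L₀.
L = (36 + 108·x + 108·x^2 + 36·x^3) - Dx + (1 + x)·Dx^2  (order 2).
h: a_k = 0, -6, -3, 36, 54, -189/5, -315/2, …
ICs: h(0) = 0, h′(0) = -6.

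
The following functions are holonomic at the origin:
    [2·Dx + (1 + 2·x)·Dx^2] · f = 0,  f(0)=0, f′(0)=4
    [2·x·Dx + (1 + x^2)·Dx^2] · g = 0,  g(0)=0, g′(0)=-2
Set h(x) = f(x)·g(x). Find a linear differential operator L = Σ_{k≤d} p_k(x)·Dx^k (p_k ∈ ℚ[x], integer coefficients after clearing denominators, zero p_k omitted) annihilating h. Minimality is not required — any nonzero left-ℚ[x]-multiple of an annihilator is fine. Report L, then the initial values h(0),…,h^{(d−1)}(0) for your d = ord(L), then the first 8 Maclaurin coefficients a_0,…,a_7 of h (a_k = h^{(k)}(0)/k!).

f: a_k = 0, 4, -4, 16/3, -8, 64/5, -64/3, 256/7, …
g: a_k = 0, -2, 0, 2/3, 0, -2/5, 0, 2/7, …
Product ⇒ symmetric product L₀, ord ≤ 4.
L = (24 + 80·x + 88·x^2 + 240·x^3 + 240·x^4 + 208·x^5 + 16·x^7)·Dx + (12 + 80·x + 332·x^2 + 608·x^3 + 880·x^4 + 744·x^5 + 560·x^6 + 24·x^7 + 56·x^8)·Dx^2 + (12 + 52·x + 168·x^2 + 372·x^3 + 516·x^4 + 564·x^5 + 384·x^6 + 276·x^7 + 24·x^8 + 32·x^9)·Dx^3 + (2 + 12·x + 34·x^2 + 64·x^3 + 87·x^4 + 96·x^5 + 84·x^6 + 48·x^7 + 33·x^8 + 4·x^9 + 4·x^10)·Dx^4  (order 4).
h: a_k = 0, 0, -8, 8, -8, 40/3, -1064/45, 584/15, …
ICs: h(0) = 0, h′(0) = 0, h′′(0) = -16, h′′′(0) = 48.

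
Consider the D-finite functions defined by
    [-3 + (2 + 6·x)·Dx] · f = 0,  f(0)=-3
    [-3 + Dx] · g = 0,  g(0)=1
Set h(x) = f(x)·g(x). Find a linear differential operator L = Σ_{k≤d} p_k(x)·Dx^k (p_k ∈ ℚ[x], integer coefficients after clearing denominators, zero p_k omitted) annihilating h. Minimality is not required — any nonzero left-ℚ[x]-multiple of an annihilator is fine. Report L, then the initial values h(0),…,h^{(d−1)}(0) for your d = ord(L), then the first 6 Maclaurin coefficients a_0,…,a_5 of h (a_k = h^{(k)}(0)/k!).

L = (-9 - 18·x) + (2 + 6·x)·Dx  (order 1).
h: a_k = -3, -27/2, -189/8, -459/16, -2673/128, -26001/1280, …
ICs: h(0) = -3.

f: a_k = -3, -9/2, 27/8, -81/16, 1215/128, -5103/256, …
g: a_k = 1, 3, 9/2, 9/2, 27/8, 81/40, …
Sym-product of L_f,L_g gives L₀ (≤ ord 1).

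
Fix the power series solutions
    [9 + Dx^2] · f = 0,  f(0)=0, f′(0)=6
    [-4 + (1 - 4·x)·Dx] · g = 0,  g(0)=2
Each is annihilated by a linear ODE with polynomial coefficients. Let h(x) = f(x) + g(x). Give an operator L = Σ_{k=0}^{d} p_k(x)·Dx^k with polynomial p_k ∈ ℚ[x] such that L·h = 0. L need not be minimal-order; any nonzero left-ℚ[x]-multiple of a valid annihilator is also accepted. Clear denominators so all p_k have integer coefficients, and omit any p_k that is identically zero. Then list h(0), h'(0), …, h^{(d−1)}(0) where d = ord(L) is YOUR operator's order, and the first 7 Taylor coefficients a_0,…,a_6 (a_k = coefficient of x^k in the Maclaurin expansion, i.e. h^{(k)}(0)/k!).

f: a_k = 0, 6, 0, -9, 0, 81/20, 0, …
g: a_k = 2, 8, 32, 128, 512, 2048, 8192, …
f+g: L₀ = lclm(L_f,L_g), ord ≤ 2+1.
L = (-3780 + 2592·x - 5184·x^2) + (369 - 2124·x + 3888·x^2 - 5184·x^3)·Dx + (-420 + 288·x - 576·x^2)·Dx^2 + (41 - 236·x + 432·x^2 - 576·x^3)·Dx^3  (order 3).
h: a_k = 2, 14, 32, 119, 512, 41041/20, 8192, …
ICs: h(0) = 2, h′(0) = 14, h′′(0) = 64.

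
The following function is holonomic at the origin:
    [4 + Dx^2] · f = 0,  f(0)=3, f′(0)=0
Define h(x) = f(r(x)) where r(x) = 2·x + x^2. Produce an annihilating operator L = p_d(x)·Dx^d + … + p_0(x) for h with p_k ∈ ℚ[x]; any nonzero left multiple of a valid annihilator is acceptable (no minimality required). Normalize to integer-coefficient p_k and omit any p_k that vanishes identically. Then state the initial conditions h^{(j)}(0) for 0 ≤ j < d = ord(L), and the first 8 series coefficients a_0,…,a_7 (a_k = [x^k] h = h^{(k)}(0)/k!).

f: a_k = 3, 0, -6, 0, 2, 0, -4/15, 0, …
Substitute x→r, Dx→(1/r')Dx; clear ⇒ L₀.
L = (16 + 48·x + 48·x^2 + 16·x^3) - Dx + (1 + x)·Dx^2  (order 2).
h: a_k = 3, 0, -24, -24, 26, 64, 464/15, -176/5, …
ICs: h(0) = 3, h′(0) = 0.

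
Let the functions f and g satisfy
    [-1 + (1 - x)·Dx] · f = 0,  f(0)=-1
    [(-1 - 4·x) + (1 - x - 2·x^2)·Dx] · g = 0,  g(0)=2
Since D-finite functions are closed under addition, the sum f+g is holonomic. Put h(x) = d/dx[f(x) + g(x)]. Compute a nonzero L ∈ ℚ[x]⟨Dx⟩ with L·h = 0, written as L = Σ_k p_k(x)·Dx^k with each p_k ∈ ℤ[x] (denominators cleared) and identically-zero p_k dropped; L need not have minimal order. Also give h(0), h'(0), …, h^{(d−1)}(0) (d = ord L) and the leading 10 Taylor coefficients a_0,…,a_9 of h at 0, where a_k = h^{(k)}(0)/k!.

f: a_k = -1, -1, -1, -1, -1, -1, -1, -1, -1, -1, …
g: a_k = 2, 2, 6, 10, 22, 42, 86, 170, 342, 682, …
f+g: L₀ = lclm(L_f,L_g), ord ≤ 1+1.
h=h₀': d/dx-closure on L₀ ⇒ L.
L = (-6 - 48·x - 96·x^3 + 24·x^4) + (6 + 18·x - 12·x^2 + 24·x^3 - 90·x^4 + 24·x^5)·Dx + (-1 + 2·x - 5·x^2 + 12·x^3 + 2·x^4 - 14·x^5 + 4·x^6)·Dx^2  (order 2).
h: a_k = 1, 10, 27, 84, 205, 510, 1183, 2728, 6129, 13650, …
ICs: h(0) = 1, h′(0) = 10.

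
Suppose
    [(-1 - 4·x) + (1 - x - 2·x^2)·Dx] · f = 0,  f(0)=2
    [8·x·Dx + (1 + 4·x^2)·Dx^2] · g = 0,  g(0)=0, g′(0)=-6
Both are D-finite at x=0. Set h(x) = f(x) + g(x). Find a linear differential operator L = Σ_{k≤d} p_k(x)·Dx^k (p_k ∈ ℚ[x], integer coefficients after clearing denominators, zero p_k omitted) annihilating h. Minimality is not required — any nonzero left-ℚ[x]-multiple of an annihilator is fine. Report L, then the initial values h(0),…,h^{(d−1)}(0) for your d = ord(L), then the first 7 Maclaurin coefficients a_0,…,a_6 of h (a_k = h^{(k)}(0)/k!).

f: a_k = 2, 2, 6, 10, 22, 42, 86, …
g: a_k = 0, -6, 0, 8, 0, -96/5, 0, …
h₀=f+g: left-lcm gives L₀, ord ≤ 3.
L = (-24 + 96·x + 864·x^2 + 1536·x^3 + 3264·x^4 + 768·x^6)·Dx + (19 + 80·x + 100·x^2 + 544·x^3 + 1424·x^4 + 2368·x^5 + 192·x^6 + 768·x^7)·Dx^2 + (-3 - 7·x - 32·x^2 + 28·x^3 - 24·x^4 + 240·x^5 + 256·x^6 + 64·x^7 + 128·x^8)·Dx^3  (order 3).
h: a_k = 2, -4, 6, 18, 22, 114/5, 86, …
ICs: h(0) = 2, h′(0) = -4, h′′(0) = 12.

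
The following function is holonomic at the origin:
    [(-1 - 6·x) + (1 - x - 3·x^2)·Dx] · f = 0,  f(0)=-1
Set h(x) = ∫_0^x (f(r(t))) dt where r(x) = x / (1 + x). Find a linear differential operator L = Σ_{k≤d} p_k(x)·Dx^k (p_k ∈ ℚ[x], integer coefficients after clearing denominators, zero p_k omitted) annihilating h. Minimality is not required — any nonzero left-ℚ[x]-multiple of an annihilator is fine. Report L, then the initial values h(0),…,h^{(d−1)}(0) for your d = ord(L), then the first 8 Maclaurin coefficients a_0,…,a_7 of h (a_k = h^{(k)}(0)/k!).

L = (1 + 7·x)·Dx + (-1 - 2·x + 2·x^2 + 3·x^3)·Dx^2  (order 2).
h: a_k = 0, -1, -1/2, -1, 0, -9/5, 3/2, -36/7, …
ICs: h(0) = 0, h′(0) = -1.

f: a_k = -1, -1, -4, -7, -19, -40, -97, -217, …
h₀=f(r): pull back L_f along r ⇒ L₀.
h=∫₀ˣh₀: take L = L₀·Dx.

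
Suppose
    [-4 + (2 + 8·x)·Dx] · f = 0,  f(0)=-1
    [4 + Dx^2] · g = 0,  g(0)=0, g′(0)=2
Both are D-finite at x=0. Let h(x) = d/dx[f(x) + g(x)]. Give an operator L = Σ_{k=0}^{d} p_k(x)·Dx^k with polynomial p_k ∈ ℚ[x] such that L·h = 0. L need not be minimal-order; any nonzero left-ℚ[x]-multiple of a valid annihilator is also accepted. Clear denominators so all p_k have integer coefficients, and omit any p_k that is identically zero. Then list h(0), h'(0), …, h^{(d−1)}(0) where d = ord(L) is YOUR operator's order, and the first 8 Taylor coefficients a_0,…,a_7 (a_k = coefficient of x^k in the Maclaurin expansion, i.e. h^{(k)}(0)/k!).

f: a_k = -1, -2, 2, -4, 10, -28, 84, -264, …
g: a_k = 0, 2, 0, -4/3, 0, 4/15, 0, -8/315, …
Weyl lclm of L_f,L_g ⇒ L₀ (ord ≤ 3).
h=h₀': d/dx-closure on L₀ ⇒ L.
L = (-32 - 16·x - 32·x^2) + (-4 - 24·x - 48·x^2 - 64·x^3)·Dx + (-8 - 4·x - 8·x^2)·Dx^2 + (-1 - 6·x - 12·x^2 - 16·x^3)·Dx^3  (order 3).
h: a_k = 0, 4, -16, 40, -416/3, 504, -83168/45, 6864, …
ICs: h(0) = 0, h′(0) = 4, h′′(0) = -32.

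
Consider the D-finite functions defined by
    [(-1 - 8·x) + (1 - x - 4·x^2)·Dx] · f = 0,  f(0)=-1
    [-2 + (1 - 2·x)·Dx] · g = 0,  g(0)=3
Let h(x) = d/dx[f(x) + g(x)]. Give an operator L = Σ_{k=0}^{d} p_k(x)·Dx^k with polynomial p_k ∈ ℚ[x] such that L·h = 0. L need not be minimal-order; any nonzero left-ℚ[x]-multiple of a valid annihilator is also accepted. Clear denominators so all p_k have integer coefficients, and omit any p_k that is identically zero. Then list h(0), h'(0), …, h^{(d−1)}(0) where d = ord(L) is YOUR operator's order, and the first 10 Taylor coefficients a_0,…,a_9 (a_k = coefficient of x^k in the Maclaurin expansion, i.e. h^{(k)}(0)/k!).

f: a_k = -1, -1, -5, -9, -29, -65, -181, -441, -1165, -2929, …
g: a_k = 3, 6, 12, 24, 48, 96, 192, 384, 768, 1536, …
Weyl lclm of L_f,L_g ⇒ L₀ (ord ≤ 2).
h=h₀': d/dx-closure on L₀ ⇒ L.
L = (12 - 576·x + 1152·x^2 - 3072·x^3 + 1536·x^4) + (15 + 60·x - 288·x^2 + 1152·x^3 - 2880·x^4 + 1536·x^5)·Dx + (-3 + 21·x - 78·x^2 + 128·x^3 + 96·x^4 - 448·x^5 + 256·x^6)·Dx^2  (order 2).
h: a_k = 5, 14, 45, 76, 155, 66, -399, -3176, -12537, -45170, …
ICs: h(0) = 5, h′(0) = 14.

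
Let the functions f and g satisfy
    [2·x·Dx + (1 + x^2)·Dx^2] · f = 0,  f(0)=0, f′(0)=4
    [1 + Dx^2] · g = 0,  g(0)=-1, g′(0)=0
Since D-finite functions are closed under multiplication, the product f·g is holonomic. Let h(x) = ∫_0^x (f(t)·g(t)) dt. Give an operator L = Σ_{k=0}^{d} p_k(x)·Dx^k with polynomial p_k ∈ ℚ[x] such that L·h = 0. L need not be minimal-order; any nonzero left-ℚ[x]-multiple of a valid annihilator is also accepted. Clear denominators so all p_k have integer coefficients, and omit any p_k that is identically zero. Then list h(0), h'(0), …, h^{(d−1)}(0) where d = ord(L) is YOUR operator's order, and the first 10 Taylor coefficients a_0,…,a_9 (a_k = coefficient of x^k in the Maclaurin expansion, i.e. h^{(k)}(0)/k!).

f: a_k = 0, 4, 0, -4/3, 0, 4/5, 0, -4/7, 0, 4/9, …
g: a_k = -1, 0, 1/2, 0, -1/24, 0, 1/720, 0, -1/40320, 0, …
Sym-product of L_f,L_g gives L₀ (≤ ord 4).
∫: right-multiply L₀ by Dx.
L = (10 + 26·x^2 + 11·x^4 + 4·x^6 + x^8)·Dx + (12·x + 20·x^3 + 12·x^5 + 4·x^7)·Dx^2 + (12 + 32·x^2 + 18·x^4 + 8·x^6 + 2·x^8)·Dx^3 + (12·x + 20·x^3 + 12·x^5 + 4·x^7)·Dx^4 + (2 + 6·x^2 + 7·x^4 + 4·x^6 + x^8)·Dx^5  (order 5).
h: a_k = 0, 0, -2, 0, 5/6, 0, -49/180, 0, 1301/10080, 0, …
ICs: h(0) = 0, h′(0) = 0, h′′(0) = -4, h′′′(0) = 0, h′′′′(0) = 20.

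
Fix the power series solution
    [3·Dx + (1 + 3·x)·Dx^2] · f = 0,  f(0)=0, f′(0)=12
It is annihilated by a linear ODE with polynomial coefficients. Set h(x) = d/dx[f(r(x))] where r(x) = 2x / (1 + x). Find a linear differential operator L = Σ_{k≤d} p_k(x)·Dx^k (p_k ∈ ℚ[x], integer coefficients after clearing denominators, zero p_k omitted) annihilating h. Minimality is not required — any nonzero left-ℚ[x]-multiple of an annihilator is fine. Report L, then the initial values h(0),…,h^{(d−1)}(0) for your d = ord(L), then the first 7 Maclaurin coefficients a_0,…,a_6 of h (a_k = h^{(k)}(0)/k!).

f: a_k = 0, 12, -18, 36, -81, 972/5, -486, …
f∘r: x↦r, Dx↦Dx/r' in L_f ⇒ L₀.
h=h₀': d/dx-closure on L₀ ⇒ L.
L = (8 + 14·x) + (1 + 8·x + 7·x^2)·Dx  (order 1).
h: a_k = 24, -192, 1368, -9600, 67224, -470592, 3294168, …
ICs: h(0) = 24.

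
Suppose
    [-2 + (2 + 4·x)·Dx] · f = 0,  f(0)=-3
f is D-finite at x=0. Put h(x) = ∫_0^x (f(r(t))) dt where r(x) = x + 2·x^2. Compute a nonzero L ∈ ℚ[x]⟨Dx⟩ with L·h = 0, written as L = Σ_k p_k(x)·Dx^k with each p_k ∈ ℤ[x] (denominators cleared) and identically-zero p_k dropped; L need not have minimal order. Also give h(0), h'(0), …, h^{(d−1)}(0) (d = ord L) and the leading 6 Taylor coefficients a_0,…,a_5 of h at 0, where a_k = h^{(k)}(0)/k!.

L = (-1 - 4·x)·Dx + (1 + 2·x + 4·x^2)·Dx^2  (order 2).
h: a_k = 0, -3, -3/2, -3/2, 9/8, -9/40, …
ICs: h(0) = 0, h′(0) = -3.

f: a_k = -3, -3, 3/2, -3/2, 15/8, -21/8, …
L₀ from L_f via x↦r, Dx↦r'^{-1}Dx.
h=∫h₀ ⇒ L = L₀·Dx.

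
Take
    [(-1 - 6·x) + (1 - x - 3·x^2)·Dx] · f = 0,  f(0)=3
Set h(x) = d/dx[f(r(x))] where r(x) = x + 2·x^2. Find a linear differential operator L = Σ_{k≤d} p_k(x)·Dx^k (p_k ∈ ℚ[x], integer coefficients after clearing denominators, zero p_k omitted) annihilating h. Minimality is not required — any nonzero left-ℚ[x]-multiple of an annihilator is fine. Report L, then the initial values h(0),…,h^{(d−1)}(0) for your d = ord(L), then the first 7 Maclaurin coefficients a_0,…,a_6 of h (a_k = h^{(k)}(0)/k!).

f: a_k = 3, 3, 12, 21, 57, 120, 291, …
L₀ from L_f via x↦r, Dx↦r'^{-1}Dx.
h=h₀': d/dx-closure on L₀ ⇒ L.
L = (12 + 102·x + 366·x^2 + 1008·x^3 + 2808·x^4 + 4320·x^5 + 2880·x^6) + (-1 - 9·x - 21·x^2 + 50·x^3 + 360·x^4 + 792·x^5 + 1008·x^6 + 576·x^7)·Dx  (order 1).
h: a_k = 3, 36, 207, 924, 4140, 18162, 75369, …
ICs: h(0) = 3.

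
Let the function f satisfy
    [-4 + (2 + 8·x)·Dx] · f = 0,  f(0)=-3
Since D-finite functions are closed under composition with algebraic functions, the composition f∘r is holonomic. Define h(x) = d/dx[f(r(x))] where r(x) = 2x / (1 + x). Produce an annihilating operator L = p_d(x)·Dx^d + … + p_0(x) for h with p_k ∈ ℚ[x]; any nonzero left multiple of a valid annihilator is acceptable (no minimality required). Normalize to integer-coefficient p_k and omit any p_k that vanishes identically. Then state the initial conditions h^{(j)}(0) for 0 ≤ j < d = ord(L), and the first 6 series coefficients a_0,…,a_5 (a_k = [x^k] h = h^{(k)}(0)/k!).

f: a_k = -3, -6, 6, -12, 30, -84, …
f∘r: x↦r, Dx↦Dx/r' in L_f ⇒ L₀.
h=h₀': d/dx-closure on L₀ ⇒ L.
L = (-6 - 18·x) + (-1 - 10·x - 9·x^2)·Dx  (order 1).
h: a_k = -12, 72, -468, 3408, -26460, 212760, …
ICs: h(0) = -12.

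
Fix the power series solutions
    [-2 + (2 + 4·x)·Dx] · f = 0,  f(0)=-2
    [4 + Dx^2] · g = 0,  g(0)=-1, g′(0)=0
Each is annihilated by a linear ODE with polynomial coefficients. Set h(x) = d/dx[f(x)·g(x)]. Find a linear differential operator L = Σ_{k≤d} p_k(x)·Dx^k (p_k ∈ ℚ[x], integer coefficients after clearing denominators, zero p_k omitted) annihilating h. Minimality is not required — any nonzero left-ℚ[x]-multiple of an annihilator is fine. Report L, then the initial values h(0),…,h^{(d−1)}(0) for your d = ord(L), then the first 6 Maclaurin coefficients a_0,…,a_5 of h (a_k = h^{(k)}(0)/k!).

f: a_k = -2, -2, 1, -1, 5/4, -7/4, …
g: a_k = -1, 0, 2, 0, -2/3, 0, …
Product ⇒ symmetric product L₀, ord ≤ 2.
Differentiate: ansatz ord ≤ ord L₀ ⇒ L.
L = (53 + 288·x + 544·x^2 + 512·x^3 + 256·x^4) + (-2 - 36·x - 96·x^2 - 64·x^3)·Dx + (7 + 44·x + 108·x^2 + 128·x^3 + 64·x^4)·Dx^2  (order 2).
h: a_k = 2, -10, -9, 25/3, 65/12, -349/60, …
ICs: h(0) = 2, h′(0) = -10.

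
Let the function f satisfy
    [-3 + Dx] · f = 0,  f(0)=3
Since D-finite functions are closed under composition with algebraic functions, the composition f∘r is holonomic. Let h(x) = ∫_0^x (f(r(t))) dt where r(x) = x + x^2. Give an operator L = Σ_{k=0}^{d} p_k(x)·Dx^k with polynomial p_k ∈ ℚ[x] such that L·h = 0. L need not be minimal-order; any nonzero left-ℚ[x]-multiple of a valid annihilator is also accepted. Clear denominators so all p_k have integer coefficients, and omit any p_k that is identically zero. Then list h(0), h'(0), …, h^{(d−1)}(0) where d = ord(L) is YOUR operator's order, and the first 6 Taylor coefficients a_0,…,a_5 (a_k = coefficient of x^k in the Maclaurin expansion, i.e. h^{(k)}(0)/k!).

L = (-3 - 6·x)·Dx + Dx^2  (order 2).
h: a_k = 0, 3, 9/2, 15/2, 81/8, 513/40, …
ICs: h(0) = 0, h′(0) = 3.

f: a_k = 3, 9, 27/2, 27/2, 81/8, 243/40, …
Substitute x→r, Dx→(1/r')Dx; clear ⇒ L₀.
∫: right-multiply L₀ by Dx.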